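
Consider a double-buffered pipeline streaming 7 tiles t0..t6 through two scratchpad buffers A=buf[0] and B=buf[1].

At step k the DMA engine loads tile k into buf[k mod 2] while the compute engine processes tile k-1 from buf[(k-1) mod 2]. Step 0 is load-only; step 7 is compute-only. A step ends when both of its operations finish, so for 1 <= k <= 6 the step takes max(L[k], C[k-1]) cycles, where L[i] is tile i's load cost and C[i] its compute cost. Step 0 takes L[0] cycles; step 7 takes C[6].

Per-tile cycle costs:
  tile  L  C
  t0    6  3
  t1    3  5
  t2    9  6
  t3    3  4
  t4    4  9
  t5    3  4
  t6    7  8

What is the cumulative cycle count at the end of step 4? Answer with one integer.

[0] DMA t0→A (6c) ∥ CU idle ⇒ 6c, clock 6
[1] DMA t1→B (3c) ∥ CU A:t0 (3c) ⇒ 3c, clock 9
[2] DMA t2→A (9c) ∥ CU B:t1 (5c) ⇒ 9c, clock 18
[3] DMA t3→B (3c) ∥ CU A:t2 (6c) ⇒ 6c, clock 24
[4] DMA t4→A (4c) ∥ CU B:t3 (4c) ⇒ 4c, clock 28
[5] DMA t5→B (3c) ∥ CU A:t4 (9c) ⇒ 9c, clock 37
[6] DMA t6→A (7c) ∥ CU B:t5 (4c) ⇒ 7c, clock 44
[7] DMA idle ∥ CU A:t6 (8c) ⇒ 8c, clock 52

end_cycle[4] = 28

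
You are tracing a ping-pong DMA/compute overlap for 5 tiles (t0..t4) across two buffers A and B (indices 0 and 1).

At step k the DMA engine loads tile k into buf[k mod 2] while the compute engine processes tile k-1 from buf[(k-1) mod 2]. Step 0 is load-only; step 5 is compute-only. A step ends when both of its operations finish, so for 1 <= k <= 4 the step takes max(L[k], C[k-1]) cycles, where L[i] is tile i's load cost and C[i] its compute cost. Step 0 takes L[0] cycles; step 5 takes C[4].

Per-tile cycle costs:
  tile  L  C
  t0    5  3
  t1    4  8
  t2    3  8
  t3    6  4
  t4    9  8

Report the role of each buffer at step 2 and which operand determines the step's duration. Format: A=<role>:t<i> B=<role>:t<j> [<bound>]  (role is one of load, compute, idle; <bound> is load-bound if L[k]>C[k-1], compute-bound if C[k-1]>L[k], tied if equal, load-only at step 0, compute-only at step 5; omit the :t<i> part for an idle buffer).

step 2: A=load:t2 B=compute:t1 [compute-bound]

step 0: L[0]=5 → dur=5, Σ=5 | A=load:t0 B=idle [load-only]
step 1: L[1]=4 C[0]=3 → dur=4, Σ=9 | A=compute:t0 B=load:t1 [load-bound]
step 2: L[2]=3 C[1]=8 → dur=8, Σ=17 | A=load:t2 B=compute:t1 [compute-bound]
step 3: L[3]=6 C[2]=8 → dur=8, Σ=25 | A=compute:t2 B=load:t3 [compute-bound]
step 4: L[4]=9 C[3]=4 → dur=9, Σ=34 | A=load:t4 B=compute:t3 [load-bound]
step 5: C[4]=8 → dur=8, Σ=42 | A=compute:t4 B=idle [compute-only]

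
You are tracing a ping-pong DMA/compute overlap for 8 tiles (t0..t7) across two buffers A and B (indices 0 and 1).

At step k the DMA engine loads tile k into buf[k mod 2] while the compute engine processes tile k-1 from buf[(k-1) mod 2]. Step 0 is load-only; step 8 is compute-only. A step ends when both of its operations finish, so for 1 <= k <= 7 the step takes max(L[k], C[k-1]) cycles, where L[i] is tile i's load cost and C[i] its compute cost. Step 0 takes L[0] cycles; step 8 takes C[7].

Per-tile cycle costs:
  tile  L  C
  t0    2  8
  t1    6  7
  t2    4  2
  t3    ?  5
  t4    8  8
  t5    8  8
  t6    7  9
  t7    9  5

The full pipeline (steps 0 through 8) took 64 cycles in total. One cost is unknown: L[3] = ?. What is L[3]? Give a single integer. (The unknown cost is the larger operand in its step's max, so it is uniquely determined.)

L[3] = 9

step 0 → dur = L[0]=2 = 2
step 1 → dur = max(L[1]=6, C[0]=8) = 8
step 2 → dur = max(L[2]=4, C[1]=7) = 7
step 3 → dur = max(L[3]=?, C[2]=2) = L[3]  (unknown; binding)
step 4 → dur = max(L[4]=8, C[3]=5) = 8
step 5 → dur = max(L[5]=8, C[4]=8) = 8
step 6 → dur = max(L[6]=7, C[5]=8) = 8
step 7 → dur = max(L[7]=9, C[6]=9) = 9
step 8 → dur = C[7]=5 = 5
sum of known step durations = 55
dur[3] = total - known = 64 - 55 = 9
L[3] is the binding max in step 3, so L[3] = dur[3] = 9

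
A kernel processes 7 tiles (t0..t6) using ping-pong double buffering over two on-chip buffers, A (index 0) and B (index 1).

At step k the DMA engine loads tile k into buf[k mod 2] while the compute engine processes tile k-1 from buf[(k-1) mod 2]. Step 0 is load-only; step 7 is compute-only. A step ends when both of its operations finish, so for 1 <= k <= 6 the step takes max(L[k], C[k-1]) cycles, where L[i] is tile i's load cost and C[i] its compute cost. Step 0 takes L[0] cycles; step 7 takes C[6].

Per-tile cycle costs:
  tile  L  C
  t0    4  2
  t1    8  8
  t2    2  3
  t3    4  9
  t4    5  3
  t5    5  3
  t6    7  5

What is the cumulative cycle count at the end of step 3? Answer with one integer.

end_cycle[3] = 24

[0] DMA t0→A (4c) ∥ CU idle ⇒ 4c, clock 4
[1] DMA t1→B (8c) ∥ CU A:t0 (2c) ⇒ 8c, clock 12
[2] DMA t2→A (2c) ∥ CU B:t1 (8c) ⇒ 8c, clock 20
[3] DMA t3→B (4c) ∥ CU A:t2 (3c) ⇒ 4c, clock 24
[4] DMA t4→A (5c) ∥ CU B:t3 (9c) ⇒ 9c, clock 33
[5] DMA t5→B (5c) ∥ CU A:t4 (3c) ⇒ 5c, clock 38
[6] DMA t6→A (7c) ∥ CU B:t5 (3c) ⇒ 7c, clock 45
[7] DMA idle ∥ CU A:t6 (5c) ⇒ 5c, clock 50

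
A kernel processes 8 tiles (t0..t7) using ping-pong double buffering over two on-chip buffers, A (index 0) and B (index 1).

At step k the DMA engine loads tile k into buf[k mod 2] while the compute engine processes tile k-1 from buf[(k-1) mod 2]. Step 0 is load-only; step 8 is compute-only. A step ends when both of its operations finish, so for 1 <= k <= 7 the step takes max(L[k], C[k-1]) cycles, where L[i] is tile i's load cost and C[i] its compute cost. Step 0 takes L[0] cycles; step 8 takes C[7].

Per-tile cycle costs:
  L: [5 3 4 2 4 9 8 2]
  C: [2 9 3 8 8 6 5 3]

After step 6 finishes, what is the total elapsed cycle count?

end_cycle[6] = 45

[0] DMA t0→A (5c) ∥ CU idle ⇒ 5c, clock 5
[1] DMA t1→B (3c) ∥ CU A:t0 (2c) ⇒ 3c, clock 8
[2] DMA t2→A (4c) ∥ CU B:t1 (9c) ⇒ 9c, clock 17
[3] DMA t3→B (2c) ∥ CU A:t2 (3c) ⇒ 3c, clock 20
[4] DMA t4→A (4c) ∥ CU B:t3 (8c) ⇒ 8c, clock 28
[5] DMA t5→B (9c) ∥ CU A:t4 (8c) ⇒ 9c, clock 37
[6] DMA t6→A (8c) ∥ CU B:t5 (6c) ⇒ 8c, clock 45
[7] DMA t7→B (2c) ∥ CU A:t6 (5c) ⇒ 5c, clock 50
[8] DMA idle ∥ CU B:t7 (3c) ⇒ 3c, clock 53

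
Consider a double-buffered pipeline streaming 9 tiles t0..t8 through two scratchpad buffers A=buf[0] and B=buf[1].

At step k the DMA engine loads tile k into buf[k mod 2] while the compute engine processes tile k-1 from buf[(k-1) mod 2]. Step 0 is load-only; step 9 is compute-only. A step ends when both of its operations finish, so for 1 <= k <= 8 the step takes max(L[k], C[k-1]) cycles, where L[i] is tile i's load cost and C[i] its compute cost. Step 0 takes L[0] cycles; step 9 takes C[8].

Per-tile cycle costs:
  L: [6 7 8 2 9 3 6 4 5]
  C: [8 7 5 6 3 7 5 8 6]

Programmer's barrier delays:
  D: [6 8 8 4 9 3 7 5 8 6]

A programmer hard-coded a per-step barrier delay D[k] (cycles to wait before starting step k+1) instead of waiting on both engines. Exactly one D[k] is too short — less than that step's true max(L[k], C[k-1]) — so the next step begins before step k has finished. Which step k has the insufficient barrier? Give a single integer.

step 0: need L[0]=6 = 6; D[0]=6 ok
step 1: need max(L[1]=7,C[0]=8) = 8; D[1]=8 ok
step 2: need max(L[2]=8,C[1]=7) = 8; D[2]=8 ok
step 3: need max(L[3]=2,C[2]=5) = 5; D[3]=4 SHORT
step 4: need max(L[4]=9,C[3]=6) = 9; D[4]=9 ok
step 5: need max(L[5]=3,C[4]=3) = 3; D[5]=3 ok
step 6: need max(L[6]=6,C[5]=7) = 7; D[6]=7 ok
step 7: need max(L[7]=4,C[6]=5) = 5; D[7]=5 ok
step 8: need max(L[8]=5,C[7]=8) = 8; D[8]=8 ok
step 9: need C[8]=6 = 6; D[9]=6 ok

hazard at step 3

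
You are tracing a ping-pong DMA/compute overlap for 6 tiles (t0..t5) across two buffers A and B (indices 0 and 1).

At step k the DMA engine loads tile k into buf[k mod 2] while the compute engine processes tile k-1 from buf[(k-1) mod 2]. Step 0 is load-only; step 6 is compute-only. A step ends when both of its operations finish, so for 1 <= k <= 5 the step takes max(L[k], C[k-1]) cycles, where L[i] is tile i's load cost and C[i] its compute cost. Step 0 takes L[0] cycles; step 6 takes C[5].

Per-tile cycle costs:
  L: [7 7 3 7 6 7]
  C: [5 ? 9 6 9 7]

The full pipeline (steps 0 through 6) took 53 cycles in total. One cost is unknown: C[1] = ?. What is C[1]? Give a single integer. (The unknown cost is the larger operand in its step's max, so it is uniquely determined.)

step 0: dur = L[0]=7 = 7
step 1: dur = max(L[1]=7, C[0]=5) = 7
step 2: dur = max(L[2]=3, C[1]=?) = C[1]  (unknown; binding)
step 3: dur = max(L[3]=7, C[2]=9) = 9
step 4: dur = max(L[4]=6, C[3]=6) = 6
step 5: dur = max(L[5]=7, C[4]=9) = 9
step 6: dur = C[5]=7 = 7
sum of known step durations = 45
dur[2] = total - known = 53 - 45 = 8
C[1] is the binding max in step 2, so C[1] = dur[2] = 8

C[1] = 8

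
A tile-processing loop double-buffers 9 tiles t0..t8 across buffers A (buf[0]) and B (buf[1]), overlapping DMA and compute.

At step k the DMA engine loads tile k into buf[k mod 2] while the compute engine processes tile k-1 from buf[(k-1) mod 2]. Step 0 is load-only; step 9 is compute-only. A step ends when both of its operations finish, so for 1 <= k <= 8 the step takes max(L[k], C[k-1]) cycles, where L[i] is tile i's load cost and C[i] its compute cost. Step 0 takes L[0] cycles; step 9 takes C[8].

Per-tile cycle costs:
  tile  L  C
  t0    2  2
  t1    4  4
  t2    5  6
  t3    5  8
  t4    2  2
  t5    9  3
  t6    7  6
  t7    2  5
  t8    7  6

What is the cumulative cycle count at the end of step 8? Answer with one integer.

[0] DMA t0→A (2c) ∥ CU idle ⇒ 2c, clock 2
[1] DMA t1→B (4c) ∥ CU A:t0 (2c) ⇒ 4c, clock 6
[2] DMA t2→A (5c) ∥ CU B:t1 (4c) ⇒ 5c, clock 11
[3] DMA t3→B (5c) ∥ CU A:t2 (6c) ⇒ 6c, clock 17
[4] DMA t4→A (2c) ∥ CU B:t3 (8c) ⇒ 8c, clock 25
[5] DMA t5→B (9c) ∥ CU A:t4 (2c) ⇒ 9c, clock 34
[6] DMA t6→A (7c) ∥ CU B:t5 (3c) ⇒ 7c, clock 41
[7] DMA t7→B (2c) ∥ CU A:t6 (6c) ⇒ 6c, clock 47
[8] DMA t8→A (7c) ∥ CU B:t7 (5c) ⇒ 7c, clock 54
[9] DMA idle ∥ CU A:t8 (6c) ⇒ 6c, clock 60

end_cycle[8] = 54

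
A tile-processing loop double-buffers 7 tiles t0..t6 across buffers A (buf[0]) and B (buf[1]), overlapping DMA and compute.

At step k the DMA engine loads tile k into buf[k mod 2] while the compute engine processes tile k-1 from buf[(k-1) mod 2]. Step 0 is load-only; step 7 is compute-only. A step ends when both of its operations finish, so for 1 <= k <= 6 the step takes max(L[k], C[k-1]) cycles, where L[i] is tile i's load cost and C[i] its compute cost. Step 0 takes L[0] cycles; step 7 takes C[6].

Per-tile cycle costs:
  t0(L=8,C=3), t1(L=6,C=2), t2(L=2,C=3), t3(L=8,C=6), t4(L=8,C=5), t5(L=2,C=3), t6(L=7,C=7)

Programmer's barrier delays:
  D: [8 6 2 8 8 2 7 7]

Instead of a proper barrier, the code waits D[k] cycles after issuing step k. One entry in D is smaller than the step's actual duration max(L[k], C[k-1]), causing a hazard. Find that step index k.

[0] required=L[0]=8=8 vs D=8 ok
[1] required=max(L[1]=6,C[0]=3)=6 vs D=6 ok
[2] required=max(L[2]=2,C[1]=2)=2 vs D=2 ok
[3] required=max(L[3]=8,C[2]=3)=8 vs D=8 ok
[4] required=max(L[4]=8,C[3]=6)=8 vs D=8 ok
[5] required=max(L[5]=2,C[4]=5)=5 vs D=2 SHORT
[6] required=max(L[6]=7,C[5]=3)=7 vs D=7 ok
[7] required=C[6]=7=7 vs D=7 ok

hazard at step 5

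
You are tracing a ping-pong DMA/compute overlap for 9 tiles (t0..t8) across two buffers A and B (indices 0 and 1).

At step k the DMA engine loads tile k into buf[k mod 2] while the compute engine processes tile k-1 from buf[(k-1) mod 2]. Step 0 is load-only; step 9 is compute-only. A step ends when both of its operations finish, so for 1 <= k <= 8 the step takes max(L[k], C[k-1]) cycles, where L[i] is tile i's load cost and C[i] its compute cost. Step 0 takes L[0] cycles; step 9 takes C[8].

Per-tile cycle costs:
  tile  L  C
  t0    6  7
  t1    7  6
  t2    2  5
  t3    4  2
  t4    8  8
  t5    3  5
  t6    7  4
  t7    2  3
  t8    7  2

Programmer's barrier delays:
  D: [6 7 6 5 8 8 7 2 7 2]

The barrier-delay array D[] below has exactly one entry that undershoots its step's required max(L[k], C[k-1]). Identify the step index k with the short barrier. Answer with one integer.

hazard at step 7

step 0: need L[0]=6 = 6; D[0]=6 ok
step 1: need max(L[1]=7,C[0]=7) = 7; D[1]=7 ok
step 2: need max(L[2]=2,C[1]=6) = 6; D[2]=6 ok
step 3: need max(L[3]=4,C[2]=5) = 5; D[3]=5 ok
step 4: need max(L[4]=8,C[3]=2) = 8; D[4]=8 ok
step 5: need max(L[5]=3,C[4]=8) = 8; D[5]=8 ok
step 6: need max(L[6]=7,C[5]=5) = 7; D[6]=7 ok
step 7: need max(L[7]=2,C[6]=4) = 4; D[7]=2 SHORT
step 8: need max(L[8]=7,C[7]=3) = 7; D[8]=7 ok
step 9: need C[8]=2 = 2; D[9]=2 ok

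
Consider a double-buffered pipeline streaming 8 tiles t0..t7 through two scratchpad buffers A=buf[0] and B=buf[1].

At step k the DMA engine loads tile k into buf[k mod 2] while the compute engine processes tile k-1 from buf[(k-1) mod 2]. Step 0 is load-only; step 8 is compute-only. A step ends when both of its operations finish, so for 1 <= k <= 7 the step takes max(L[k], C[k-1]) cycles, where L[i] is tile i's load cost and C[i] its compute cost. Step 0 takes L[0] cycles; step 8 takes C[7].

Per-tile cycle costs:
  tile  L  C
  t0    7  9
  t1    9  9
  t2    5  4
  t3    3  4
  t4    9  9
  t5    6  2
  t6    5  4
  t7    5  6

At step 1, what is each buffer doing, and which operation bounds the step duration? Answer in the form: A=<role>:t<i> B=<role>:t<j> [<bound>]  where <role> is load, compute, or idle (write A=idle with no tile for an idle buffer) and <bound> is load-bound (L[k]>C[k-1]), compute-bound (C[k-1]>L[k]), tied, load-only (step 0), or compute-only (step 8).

[0] DMA t0→A (7c) ∥ CU idle ⇒ 7c, clock 7
[1] DMA t1→B (9c) ∥ CU A:t0 (9c) ⇒ 9c, clock 16
[2] DMA t2→A (5c) ∥ CU B:t1 (9c) ⇒ 9c, clock 25
[3] DMA t3→B (3c) ∥ CU A:t2 (4c) ⇒ 4c, clock 29
[4] DMA t4→A (9c) ∥ CU B:t3 (4c) ⇒ 9c, clock 38
[5] DMA t5→B (6c) ∥ CU A:t4 (9c) ⇒ 9c, clock 47
[6] DMA t6→A (5c) ∥ CU B:t5 (2c) ⇒ 5c, clock 52
[7] DMA t7→B (5c) ∥ CU A:t6 (4c) ⇒ 5c, clock 57
[8] DMA idle ∥ CU B:t7 (6c) ⇒ 6c, clock 63

step 1: A=compute:t0 B=load:t1 [tied]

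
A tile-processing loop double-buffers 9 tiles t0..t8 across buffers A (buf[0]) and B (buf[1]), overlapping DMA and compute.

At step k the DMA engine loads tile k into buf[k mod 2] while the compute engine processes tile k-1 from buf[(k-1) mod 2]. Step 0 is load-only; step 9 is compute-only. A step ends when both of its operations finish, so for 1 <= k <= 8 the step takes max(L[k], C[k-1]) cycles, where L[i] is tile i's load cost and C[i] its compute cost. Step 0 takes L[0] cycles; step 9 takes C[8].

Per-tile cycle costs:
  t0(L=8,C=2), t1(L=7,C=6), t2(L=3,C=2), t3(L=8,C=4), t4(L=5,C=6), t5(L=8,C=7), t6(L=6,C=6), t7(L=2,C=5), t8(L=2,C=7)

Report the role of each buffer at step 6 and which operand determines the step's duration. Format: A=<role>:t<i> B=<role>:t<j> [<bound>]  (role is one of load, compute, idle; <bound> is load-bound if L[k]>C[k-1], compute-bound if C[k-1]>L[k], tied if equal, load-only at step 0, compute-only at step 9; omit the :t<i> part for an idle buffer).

k=0 load=t0/8c comp=- wait=8 total=8
k=1 load=t1/7c comp=t0/2c wait=7 total=15
k=2 load=t2/3c comp=t1/6c wait=6 total=21
k=3 load=t3/8c comp=t2/2c wait=8 total=29
k=4 load=t4/5c comp=t3/4c wait=5 total=34
k=5 load=t5/8c comp=t4/6c wait=8 total=42
k=6 load=t6/6c comp=t5/7c wait=7 total=49
k=7 load=t7/2c comp=t6/6c wait=6 total=55
k=8 load=t8/2c comp=t7/5c wait=5 total=60
k=9 load=- comp=t8/7c wait=7 total=67

step 6: A=load:t6 B=compute:t5 [compute-bound]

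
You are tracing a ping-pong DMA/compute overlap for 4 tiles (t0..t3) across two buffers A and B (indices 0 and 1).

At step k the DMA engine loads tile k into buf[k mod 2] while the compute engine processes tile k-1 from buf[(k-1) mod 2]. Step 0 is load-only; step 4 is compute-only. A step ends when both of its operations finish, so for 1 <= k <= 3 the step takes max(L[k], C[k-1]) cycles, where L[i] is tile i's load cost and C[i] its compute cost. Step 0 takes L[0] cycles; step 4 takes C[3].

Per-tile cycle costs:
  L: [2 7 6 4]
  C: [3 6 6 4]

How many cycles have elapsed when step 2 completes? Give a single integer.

end_cycle[2] = 15

k=0 load=t0/2c comp=- wait=2 total=2
k=1 load=t1/7c comp=t0/3c wait=7 total=9
k=2 load=t2/6c comp=t1/6c wait=6 total=15
k=3 load=t3/4c comp=t2/6c wait=6 total=21
k=4 load=- comp=t3/4c wait=4 total=25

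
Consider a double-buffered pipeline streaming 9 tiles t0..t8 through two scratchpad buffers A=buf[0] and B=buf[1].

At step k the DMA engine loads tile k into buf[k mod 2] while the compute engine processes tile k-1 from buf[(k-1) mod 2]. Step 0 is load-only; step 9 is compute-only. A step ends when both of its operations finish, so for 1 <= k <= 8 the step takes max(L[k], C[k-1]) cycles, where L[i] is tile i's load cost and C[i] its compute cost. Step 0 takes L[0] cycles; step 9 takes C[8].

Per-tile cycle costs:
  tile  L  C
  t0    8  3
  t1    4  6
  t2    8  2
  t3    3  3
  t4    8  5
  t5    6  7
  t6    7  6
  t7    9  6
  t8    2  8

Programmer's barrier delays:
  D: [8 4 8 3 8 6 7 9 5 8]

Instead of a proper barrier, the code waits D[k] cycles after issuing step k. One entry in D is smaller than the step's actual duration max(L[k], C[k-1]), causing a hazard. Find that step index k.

step 0: need L[0]=8 = 8; D[0]=8 ok
step 1: need max(L[1]=4,C[0]=3) = 4; D[1]=4 ok
step 2: need max(L[2]=8,C[1]=6) = 8; D[2]=8 ok
step 3: need max(L[3]=3,C[2]=2) = 3; D[3]=3 ok
step 4: need max(L[4]=8,C[3]=3) = 8; D[4]=8 ok
step 5: need max(L[5]=6,C[4]=5) = 6; D[5]=6 ok
step 6: need max(L[6]=7,C[5]=7) = 7; D[6]=7 ok
step 7: need max(L[7]=9,C[6]=6) = 9; D[7]=9 ok
step 8: need max(L[8]=2,C[7]=6) = 6; D[8]=5 SHORT
step 9: need C[8]=8 = 8; D[9]=8 ok

hazard at step 8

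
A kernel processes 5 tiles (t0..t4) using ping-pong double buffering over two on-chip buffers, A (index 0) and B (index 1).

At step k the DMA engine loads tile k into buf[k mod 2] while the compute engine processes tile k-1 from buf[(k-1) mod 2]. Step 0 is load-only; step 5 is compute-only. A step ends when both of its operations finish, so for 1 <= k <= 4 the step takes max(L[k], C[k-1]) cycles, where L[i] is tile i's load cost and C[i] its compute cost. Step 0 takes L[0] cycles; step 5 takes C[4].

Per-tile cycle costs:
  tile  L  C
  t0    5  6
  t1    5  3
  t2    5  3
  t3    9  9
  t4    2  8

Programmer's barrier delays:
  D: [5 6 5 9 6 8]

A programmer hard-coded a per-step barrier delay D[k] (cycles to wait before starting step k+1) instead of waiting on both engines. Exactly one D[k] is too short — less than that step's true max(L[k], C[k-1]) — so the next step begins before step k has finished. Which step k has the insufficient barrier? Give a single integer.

[0] required=L[0]=5=5 vs D=5 ok
[1] required=max(L[1]=5,C[0]=6)=6 vs D=6 ok
[2] required=max(L[2]=5,C[1]=3)=5 vs D=5 ok
[3] required=max(L[3]=9,C[2]=3)=9 vs D=9 ok
[4] required=max(L[4]=2,C[3]=9)=9 vs D=6 SHORT
[5] required=C[4]=8=8 vs D=8 ok

hazard at step 4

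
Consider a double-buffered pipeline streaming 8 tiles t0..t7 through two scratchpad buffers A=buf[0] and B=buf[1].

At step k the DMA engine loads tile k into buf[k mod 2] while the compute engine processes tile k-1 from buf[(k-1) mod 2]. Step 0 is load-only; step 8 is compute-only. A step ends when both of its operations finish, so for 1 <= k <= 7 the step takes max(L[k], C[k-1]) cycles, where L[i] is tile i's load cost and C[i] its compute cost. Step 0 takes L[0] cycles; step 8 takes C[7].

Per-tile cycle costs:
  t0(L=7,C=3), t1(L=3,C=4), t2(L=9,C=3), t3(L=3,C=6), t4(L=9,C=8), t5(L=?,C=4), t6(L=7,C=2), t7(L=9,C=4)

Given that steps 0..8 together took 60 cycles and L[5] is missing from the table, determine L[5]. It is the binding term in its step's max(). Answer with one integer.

step 0 → dur = L[0]=7 = 7
step 1 → dur = max(L[1]=3, C[0]=3) = 3
step 2 → dur = max(L[2]=9, C[1]=4) = 9
step 3 → dur = max(L[3]=3, C[2]=3) = 3
step 4 → dur = max(L[4]=9, C[3]=6) = 9
step 5 → dur = max(L[5]=?, C[4]=8) = L[5]  (unknown; binding)
step 6 → dur = max(L[6]=7, C[5]=4) = 7
step 7 → dur = max(L[7]=9, C[6]=2) = 9
step 8 → dur = C[7]=4 = 4
sum of known step durations = 51
dur[5] = total - known = 60 - 51 = 9
L[5] is the binding max in step 5, so L[5] = dur[5] = 9

L[5] = 9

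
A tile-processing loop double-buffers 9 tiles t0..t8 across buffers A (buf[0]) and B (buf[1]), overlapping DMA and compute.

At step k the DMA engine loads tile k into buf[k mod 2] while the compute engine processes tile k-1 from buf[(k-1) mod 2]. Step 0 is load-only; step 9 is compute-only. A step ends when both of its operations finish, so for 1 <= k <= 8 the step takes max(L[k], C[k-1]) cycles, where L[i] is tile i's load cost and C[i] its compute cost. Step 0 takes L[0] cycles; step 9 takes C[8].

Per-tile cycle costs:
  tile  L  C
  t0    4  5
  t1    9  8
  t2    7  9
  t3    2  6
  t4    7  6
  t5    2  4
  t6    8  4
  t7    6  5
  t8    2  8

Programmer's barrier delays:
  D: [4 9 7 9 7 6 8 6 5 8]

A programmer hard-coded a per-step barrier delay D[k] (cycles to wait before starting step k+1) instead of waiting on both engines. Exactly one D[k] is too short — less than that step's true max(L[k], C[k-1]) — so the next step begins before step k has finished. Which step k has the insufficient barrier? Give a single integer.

[0] required=L[0]=4=4 vs D=4 ok
[1] required=max(L[1]=9,C[0]=5)=9 vs D=9 ok
[2] required=max(L[2]=7,C[1]=8)=8 vs D=7 SHORT
[3] required=max(L[3]=2,C[2]=9)=9 vs D=9 ok
[4] required=max(L[4]=7,C[3]=6)=7 vs D=7 ok
[5] required=max(L[5]=2,C[4]=6)=6 vs D=6 ok
[6] required=max(L[6]=8,C[5]=4)=8 vs D=8 ok
[7] required=max(L[7]=6,C[6]=4)=6 vs D=6 ok
[8] required=max(L[8]=2,C[7]=5)=5 vs D=5 ok
[9] required=C[8]=8=8 vs D=8 ok

hazard at step 2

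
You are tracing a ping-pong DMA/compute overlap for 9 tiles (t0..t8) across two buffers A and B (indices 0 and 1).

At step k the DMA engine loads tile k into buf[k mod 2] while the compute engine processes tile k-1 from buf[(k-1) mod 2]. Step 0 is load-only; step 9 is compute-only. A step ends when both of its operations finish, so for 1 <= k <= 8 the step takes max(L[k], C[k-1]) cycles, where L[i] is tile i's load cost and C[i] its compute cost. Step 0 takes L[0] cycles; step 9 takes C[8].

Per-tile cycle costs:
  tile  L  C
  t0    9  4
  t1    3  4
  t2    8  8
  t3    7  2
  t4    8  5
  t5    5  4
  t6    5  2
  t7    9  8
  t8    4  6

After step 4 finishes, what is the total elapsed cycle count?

end_cycle[4] = 37

  0. 9=9c; end=9; A:t0 B:-
  1. max(3,4)=4c; end=13; A:t0 B:t1
  2. max(8,4)=8c; end=21; A:t2 B:t1
  3. max(7,8)=8c; end=29; A:t2 B:t3
  4. max(8,2)=8c; end=37; A:t4 B:t3
  5. max(5,5)=5c; end=42; A:t4 B:t5
  6. max(5,4)=5c; end=47; A:t6 B:t5
  7. max(9,2)=9c; end=56; A:t6 B:t7
  8. max(4,8)=8c; end=64; A:t8 B:t7
  9. 6=6c; end=70; A:t8 B:t7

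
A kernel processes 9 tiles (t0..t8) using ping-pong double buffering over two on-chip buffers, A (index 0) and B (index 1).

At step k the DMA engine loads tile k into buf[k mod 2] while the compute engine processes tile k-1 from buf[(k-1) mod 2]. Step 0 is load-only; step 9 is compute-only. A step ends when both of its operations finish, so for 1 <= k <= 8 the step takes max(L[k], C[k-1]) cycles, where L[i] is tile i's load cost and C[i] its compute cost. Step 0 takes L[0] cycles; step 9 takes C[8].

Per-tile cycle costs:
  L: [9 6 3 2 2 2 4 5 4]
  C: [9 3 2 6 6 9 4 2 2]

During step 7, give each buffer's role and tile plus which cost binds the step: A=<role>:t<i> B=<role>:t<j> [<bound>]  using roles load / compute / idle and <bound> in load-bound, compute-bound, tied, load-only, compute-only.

step 7: A=compute:t6 B=load:t7 [load-bound]

step 0: L[0]=9 → dur=9, Σ=9 | A=load:t0 B=idle [load-only]
step 1: L[1]=6 C[0]=9 → dur=9, Σ=18 | A=compute:t0 B=load:t1 [compute-bound]
step 2: L[2]=3 C[1]=3 → dur=3, Σ=21 | A=load:t2 B=compute:t1 [tied]
step 3: L[3]=2 C[2]=2 → dur=2, Σ=23 | A=compute:t2 B=load:t3 [tied]
step 4: L[4]=2 C[3]=6 → dur=6, Σ=29 | A=load:t4 B=compute:t3 [compute-bound]
step 5: L[5]=2 C[4]=6 → dur=6, Σ=35 | A=compute:t4 B=load:t5 [compute-bound]
step 6: L[6]=4 C[5]=9 → dur=9, Σ=44 | A=load:t6 B=compute:t5 [compute-bound]
step 7: L[7]=5 C[6]=4 → dur=5, Σ=49 | A=compute:t6 B=load:t7 [load-bound]
step 8: L[8]=4 C[7]=2 → dur=4, Σ=53 | A=load:t8 B=compute:t7 [load-bound]
step 9: C[8]=2 → dur=2, Σ=55 | A=compute:t8 B=idle [compute-only]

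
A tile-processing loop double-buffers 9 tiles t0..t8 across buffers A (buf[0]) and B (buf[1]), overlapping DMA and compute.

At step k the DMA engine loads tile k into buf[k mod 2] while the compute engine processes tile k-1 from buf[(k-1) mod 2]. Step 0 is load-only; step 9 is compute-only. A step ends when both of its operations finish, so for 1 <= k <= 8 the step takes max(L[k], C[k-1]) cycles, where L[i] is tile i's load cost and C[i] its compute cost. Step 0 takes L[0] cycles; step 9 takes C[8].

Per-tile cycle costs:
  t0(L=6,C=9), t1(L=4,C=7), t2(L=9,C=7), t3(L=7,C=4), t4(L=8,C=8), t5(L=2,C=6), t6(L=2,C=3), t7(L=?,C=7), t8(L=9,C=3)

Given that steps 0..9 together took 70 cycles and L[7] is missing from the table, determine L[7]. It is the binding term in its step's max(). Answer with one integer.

step 0 = dur = L[0]=6 = 6
step 1 = dur = max(L[1]=4, C[0]=9) = 9
step 2 = dur = max(L[2]=9, C[1]=7) = 9
step 3 = dur = max(L[3]=7, C[2]=7) = 7
step 4 = dur = max(L[4]=8, C[3]=4) = 8
step 5 = dur = max(L[5]=2, C[4]=8) = 8
step 6 = dur = max(L[6]=2, C[5]=6) = 6
step 7 = dur = max(L[7]=?, C[6]=3) = L[7]  (unknown; binding)
step 8 = dur = max(L[8]=9, C[7]=7) = 9
step 9 = dur = C[8]=3 = 3
sum of known step durations = 65
dur[7] = total - known = 70 - 65 = 5
L[7] is the binding max in step 7, so L[7] = dur[7] = 5

L[7] = 5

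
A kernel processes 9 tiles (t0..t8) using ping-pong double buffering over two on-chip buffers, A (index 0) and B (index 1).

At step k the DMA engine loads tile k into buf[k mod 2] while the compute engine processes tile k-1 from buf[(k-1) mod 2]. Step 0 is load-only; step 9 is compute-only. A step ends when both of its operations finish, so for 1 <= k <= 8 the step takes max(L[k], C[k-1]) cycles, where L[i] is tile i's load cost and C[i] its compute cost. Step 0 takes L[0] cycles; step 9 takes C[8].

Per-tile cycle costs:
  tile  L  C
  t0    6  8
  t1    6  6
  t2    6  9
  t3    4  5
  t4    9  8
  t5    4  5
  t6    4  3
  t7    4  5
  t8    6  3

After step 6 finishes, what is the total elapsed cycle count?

  0. 6=6c; end=6; A:t0 B:-
  1. max(6,8)=8c; end=14; A:t0 B:t1
  2. max(6,6)=6c; end=20; A:t2 B:t1
  3. max(4,9)=9c; end=29; A:t2 B:t3
  4. max(9,5)=9c; end=38; A:t4 B:t3
  5. max(4,8)=8c; end=46; A:t4 B:t5
  6. max(4,5)=5c; end=51; A:t6 B:t5
  7. max(4,3)=4c; end=55; A:t6 B:t7
  8. max(6,5)=6c; end=61; A:t8 B:t7
  9. 3=3c; end=64; A:t8 B:t7

end_cycle[6] = 51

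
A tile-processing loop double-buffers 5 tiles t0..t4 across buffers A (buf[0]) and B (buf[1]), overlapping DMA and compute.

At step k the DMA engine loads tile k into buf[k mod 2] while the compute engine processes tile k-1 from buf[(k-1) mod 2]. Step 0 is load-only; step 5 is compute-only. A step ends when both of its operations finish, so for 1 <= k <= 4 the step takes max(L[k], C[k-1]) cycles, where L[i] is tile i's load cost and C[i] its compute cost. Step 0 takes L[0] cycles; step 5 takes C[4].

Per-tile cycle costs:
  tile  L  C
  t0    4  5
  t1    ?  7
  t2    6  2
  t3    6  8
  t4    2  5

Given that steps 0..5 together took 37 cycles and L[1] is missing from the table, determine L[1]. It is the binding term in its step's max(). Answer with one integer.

L[1] = 7

step 0 | dur = L[0]=4 = 4
step 1 | dur = max(L[1]=?, C[0]=5) = L[1]  (unknown; binding)
step 2 | dur = max(L[2]=6, C[1]=7) = 7
step 3 | dur = max(L[3]=6, C[2]=2) = 6
step 4 | dur = max(L[4]=2, C[3]=8) = 8
step 5 | dur = C[4]=5 = 5
sum of known step durations = 30
dur[1] = total - known = 37 - 30 = 7
L[1] is the binding max in step 1, so L[1] = dur[1] = 7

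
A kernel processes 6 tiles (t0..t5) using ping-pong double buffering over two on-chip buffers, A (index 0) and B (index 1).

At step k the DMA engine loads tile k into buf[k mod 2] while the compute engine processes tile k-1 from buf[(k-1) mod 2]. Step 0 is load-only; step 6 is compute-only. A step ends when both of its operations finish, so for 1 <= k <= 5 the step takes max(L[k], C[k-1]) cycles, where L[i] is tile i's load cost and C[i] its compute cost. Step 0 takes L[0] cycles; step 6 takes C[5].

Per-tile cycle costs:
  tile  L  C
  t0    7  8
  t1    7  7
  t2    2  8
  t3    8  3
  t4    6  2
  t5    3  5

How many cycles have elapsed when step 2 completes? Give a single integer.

[0] DMA t0→A (7c) ∥ CU idle ⇒ 7c, clock 7
[1] DMA t1→B (7c) ∥ CU A:t0 (8c) ⇒ 8c, clock 15
[2] DMA t2→A (2c) ∥ CU B:t1 (7c) ⇒ 7c, clock 22
[3] DMA t3→B (8c) ∥ CU A:t2 (8c) ⇒ 8c, clock 30
[4] DMA t4→A (6c) ∥ CU B:t3 (3c) ⇒ 6c, clock 36
[5] DMA t5→B (3c) ∥ CU A:t4 (2c) ⇒ 3c, clock 39
[6] DMA idle ∥ CU B:t5 (5c) ⇒ 5c, clock 44

end_cycle[2] = 22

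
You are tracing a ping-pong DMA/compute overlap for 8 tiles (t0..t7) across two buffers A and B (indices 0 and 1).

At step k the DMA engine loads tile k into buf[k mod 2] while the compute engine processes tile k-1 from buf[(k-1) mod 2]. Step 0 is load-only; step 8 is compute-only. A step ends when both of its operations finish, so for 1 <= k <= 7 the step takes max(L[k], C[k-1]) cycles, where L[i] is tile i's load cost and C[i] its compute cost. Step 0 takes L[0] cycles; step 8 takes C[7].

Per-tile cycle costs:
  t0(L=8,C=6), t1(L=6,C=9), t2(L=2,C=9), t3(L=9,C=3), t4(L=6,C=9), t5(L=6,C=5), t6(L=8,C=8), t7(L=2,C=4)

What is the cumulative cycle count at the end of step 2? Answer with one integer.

  0. 8=8c; end=8; A:t0 B:-
  1. max(6,6)=6c; end=14; A:t0 B:t1
  2. max(2,9)=9c; end=23; A:t2 B:t1
  3. max(9,9)=9c; end=32; A:t2 B:t3
  4. max(6,3)=6c; end=38; A:t4 B:t3
  5. max(6,9)=9c; end=47; A:t4 B:t5
  6. max(8,5)=8c; end=55; A:t6 B:t5
  7. max(2,8)=8c; end=63; A:t6 B:t7
  8. 4=4c; end=67; A:t6 B:t7

end_cycle[2] = 23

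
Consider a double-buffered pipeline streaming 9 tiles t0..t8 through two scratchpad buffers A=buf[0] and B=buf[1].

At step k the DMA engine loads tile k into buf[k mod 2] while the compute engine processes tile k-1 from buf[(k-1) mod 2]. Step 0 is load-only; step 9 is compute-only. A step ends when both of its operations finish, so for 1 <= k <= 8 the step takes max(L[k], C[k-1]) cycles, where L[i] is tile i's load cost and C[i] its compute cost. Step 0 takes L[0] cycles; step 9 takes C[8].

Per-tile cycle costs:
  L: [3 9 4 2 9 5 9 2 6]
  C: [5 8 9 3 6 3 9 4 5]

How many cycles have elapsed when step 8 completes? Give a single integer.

end_cycle[8] = 68

step 0: L[0]=3 → dur=3, Σ=3 | A=load:t0 B=idle [load-only]
step 1: L[1]=9 C[0]=5 → dur=9, Σ=12 | A=compute:t0 B=load:t1 [load-bound]
step 2: L[2]=4 C[1]=8 → dur=8, Σ=20 | A=load:t2 B=compute:t1 [compute-bound]
step 3: L[3]=2 C[2]=9 → dur=9, Σ=29 | A=compute:t2 B=load:t3 [compute-bound]
step 4: L[4]=9 C[3]=3 → dur=9, Σ=38 | A=load:t4 B=compute:t3 [load-bound]
step 5: L[5]=5 C[4]=6 → dur=6, Σ=44 | A=compute:t4 B=load:t5 [compute-bound]
step 6: L[6]=9 C[5]=3 → dur=9, Σ=53 | A=load:t6 B=compute:t5 [load-bound]
step 7: L[7]=2 C[6]=9 → dur=9, Σ=62 | A=compute:t6 B=load:t7 [compute-bound]
step 8: L[8]=6 C[7]=4 → dur=6, Σ=68 | A=load:t8 B=compute:t7 [load-bound]
step 9: C[8]=5 → dur=5, Σ=73 | A=compute:t8 B=idle [compute-only]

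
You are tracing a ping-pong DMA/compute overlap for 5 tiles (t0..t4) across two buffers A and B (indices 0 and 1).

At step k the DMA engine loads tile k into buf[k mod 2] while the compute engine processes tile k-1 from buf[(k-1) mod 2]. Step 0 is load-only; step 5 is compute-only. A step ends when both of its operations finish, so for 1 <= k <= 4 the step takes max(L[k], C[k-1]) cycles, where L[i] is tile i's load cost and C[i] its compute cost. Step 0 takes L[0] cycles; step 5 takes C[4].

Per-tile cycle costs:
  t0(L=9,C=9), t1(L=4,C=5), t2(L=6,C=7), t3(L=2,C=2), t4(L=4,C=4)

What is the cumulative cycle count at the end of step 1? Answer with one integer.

step 0: L[0]=9 → dur=9, Σ=9 | A=load:t0 B=idle [load-only]
step 1: L[1]=4 C[0]=9 → dur=9, Σ=18 | A=compute:t0 B=load:t1 [compute-bound]
step 2: L[2]=6 C[1]=5 → dur=6, Σ=24 | A=load:t2 B=compute:t1 [load-bound]
step 3: L[3]=2 C[2]=7 → dur=7, Σ=31 | A=compute:t2 B=load:t3 [compute-bound]
step 4: L[4]=4 C[3]=2 → dur=4, Σ=35 | A=load:t4 B=compute:t3 [load-bound]
step 5: C[4]=4 → dur=4, Σ=39 | A=compute:t4 B=idle [compute-only]

end_cycle[1] = 18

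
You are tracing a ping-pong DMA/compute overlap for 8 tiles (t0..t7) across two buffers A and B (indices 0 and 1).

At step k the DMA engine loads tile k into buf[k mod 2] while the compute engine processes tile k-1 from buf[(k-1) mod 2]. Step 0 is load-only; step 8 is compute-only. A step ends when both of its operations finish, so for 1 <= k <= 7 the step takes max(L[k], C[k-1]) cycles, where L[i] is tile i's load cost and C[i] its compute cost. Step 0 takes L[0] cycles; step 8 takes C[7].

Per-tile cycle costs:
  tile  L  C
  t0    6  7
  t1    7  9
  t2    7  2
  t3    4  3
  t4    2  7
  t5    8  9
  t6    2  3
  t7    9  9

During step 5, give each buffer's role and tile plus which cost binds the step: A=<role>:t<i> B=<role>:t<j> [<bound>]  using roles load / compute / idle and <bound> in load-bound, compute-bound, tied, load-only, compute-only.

k=0 load=t0/6c comp=- wait=6 total=6
k=1 load=t1/7c comp=t0/7c wait=7 total=13
k=2 load=t2/7c comp=t1/9c wait=9 total=22
k=3 load=t3/4c comp=t2/2c wait=4 total=26
k=4 load=t4/2c comp=t3/3c wait=3 total=29
k=5 load=t5/8c comp=t4/7c wait=8 total=37
k=6 load=t6/2c comp=t5/9c wait=9 total=46
k=7 load=t7/9c comp=t6/3c wait=9 total=55
k=8 load=- comp=t7/9c wait=9 total=64

step 5: A=compute:t4 B=load:t5 [load-bound]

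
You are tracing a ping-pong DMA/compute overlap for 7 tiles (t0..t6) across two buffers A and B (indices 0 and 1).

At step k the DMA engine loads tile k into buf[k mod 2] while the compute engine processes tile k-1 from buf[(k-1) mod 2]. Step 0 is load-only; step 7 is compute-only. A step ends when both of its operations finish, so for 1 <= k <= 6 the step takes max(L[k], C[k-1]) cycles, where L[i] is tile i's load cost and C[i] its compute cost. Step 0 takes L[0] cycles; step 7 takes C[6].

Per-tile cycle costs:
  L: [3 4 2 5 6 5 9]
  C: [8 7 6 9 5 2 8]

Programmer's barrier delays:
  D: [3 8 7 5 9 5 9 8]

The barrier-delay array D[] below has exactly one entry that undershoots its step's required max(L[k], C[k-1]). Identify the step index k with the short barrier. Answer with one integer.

hazard at step 3

[0] required=L[0]=3=3 vs D=3 ok
[1] required=max(L[1]=4,C[0]=8)=8 vs D=8 ok
[2] required=max(L[2]=2,C[1]=7)=7 vs D=7 ok
[3] required=max(L[3]=5,C[2]=6)=6 vs D=5 SHORT
[4] required=max(L[4]=6,C[3]=9)=9 vs D=9 ok
[5] required=max(L[5]=5,C[4]=5)=5 vs D=5 ok
[6] required=max(L[6]=9,C[5]=2)=9 vs D=9 ok
[7] required=C[6]=8=8 vs D=8 ok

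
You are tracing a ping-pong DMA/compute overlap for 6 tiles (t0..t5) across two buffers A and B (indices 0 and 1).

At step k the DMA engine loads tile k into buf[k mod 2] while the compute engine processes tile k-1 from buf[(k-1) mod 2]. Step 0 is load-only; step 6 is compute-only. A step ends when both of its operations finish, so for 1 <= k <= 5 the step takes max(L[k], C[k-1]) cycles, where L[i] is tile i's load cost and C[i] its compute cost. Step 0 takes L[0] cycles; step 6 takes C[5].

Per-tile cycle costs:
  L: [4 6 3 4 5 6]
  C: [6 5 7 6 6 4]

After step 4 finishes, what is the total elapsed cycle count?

step 0: L[0]=4 → dur=4, Σ=4 | A=load:t0 B=idle [load-only]
step 1: L[1]=6 C[0]=6 → dur=6, Σ=10 | A=compute:t0 B=load:t1 [tied]
step 2: L[2]=3 C[1]=5 → dur=5, Σ=15 | A=load:t2 B=compute:t1 [compute-bound]
step 3: L[3]=4 C[2]=7 → dur=7, Σ=22 | A=compute:t2 B=load:t3 [compute-bound]
step 4: L[4]=5 C[3]=6 → dur=6, Σ=28 | A=load:t4 B=compute:t3 [compute-bound]
step 5: L[5]=6 C[4]=6 → dur=6, Σ=34 | A=compute:t4 B=load:t5 [tied]
step 6: C[5]=4 → dur=4, Σ=38 | A=idle B=compute:t5 [compute-only]

end_cycle[4] = 28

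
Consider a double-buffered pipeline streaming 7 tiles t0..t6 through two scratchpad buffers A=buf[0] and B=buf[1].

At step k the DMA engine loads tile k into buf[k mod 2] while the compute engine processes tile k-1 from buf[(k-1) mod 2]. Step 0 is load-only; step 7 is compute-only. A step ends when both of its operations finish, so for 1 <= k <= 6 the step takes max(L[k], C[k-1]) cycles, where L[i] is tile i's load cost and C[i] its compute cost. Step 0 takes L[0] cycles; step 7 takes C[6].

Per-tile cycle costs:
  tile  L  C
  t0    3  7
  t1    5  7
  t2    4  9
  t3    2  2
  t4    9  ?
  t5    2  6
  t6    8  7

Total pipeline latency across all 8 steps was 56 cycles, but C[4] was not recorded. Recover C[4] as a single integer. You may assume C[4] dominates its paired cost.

step 0: dur = L[0]=3 = 3
step 1: dur = max(L[1]=5, C[0]=7) = 7
step 2: dur = max(L[2]=4, C[1]=7) = 7
step 3: dur = max(L[3]=2, C[2]=9) = 9
step 4: dur = max(L[4]=9, C[3]=2) = 9
step 5: dur = max(L[5]=2, C[4]=?) = C[4]  (unknown; binding)
step 6: dur = max(L[6]=8, C[5]=6) = 8
step 7: dur = C[6]=7 = 7
sum of known step durations = 50
dur[5] = total - known = 56 - 50 = 6
C[4] is the binding max in step 5, so C[4] = dur[5] = 6

C[4] = 6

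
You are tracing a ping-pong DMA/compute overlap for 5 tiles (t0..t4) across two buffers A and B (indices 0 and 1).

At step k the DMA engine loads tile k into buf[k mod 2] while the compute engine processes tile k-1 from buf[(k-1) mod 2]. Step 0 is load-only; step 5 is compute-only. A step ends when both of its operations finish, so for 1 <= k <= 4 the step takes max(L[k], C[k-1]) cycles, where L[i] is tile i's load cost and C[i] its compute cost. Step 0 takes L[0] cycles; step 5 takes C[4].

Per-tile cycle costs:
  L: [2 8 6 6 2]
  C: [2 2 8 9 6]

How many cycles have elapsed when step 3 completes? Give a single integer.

  0. 2=2c; end=2; A:t0 B:-
  1. max(8,2)=8c; end=10; A:t0 B:t1
  2. max(6,2)=6c; end=16; A:t2 B:t1
  3. max(6,8)=8c; end=24; A:t2 B:t3
  4. max(2,9)=9c; end=33; A:t4 B:t3
  5. 6=6c; end=39; A:t4 B:t3

end_cycle[3] = 24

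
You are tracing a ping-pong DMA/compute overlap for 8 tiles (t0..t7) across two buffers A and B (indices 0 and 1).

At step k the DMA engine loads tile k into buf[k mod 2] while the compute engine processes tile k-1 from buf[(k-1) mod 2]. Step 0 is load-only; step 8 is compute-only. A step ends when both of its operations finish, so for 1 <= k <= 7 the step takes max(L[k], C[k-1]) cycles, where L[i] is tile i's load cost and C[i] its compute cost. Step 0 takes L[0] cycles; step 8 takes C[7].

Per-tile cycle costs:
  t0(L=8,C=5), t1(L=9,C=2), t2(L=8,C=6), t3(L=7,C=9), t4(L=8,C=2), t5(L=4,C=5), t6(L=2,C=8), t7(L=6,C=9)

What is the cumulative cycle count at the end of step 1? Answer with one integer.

  0. 8=8c; end=8; A:t0 B:-
  1. max(9,5)=9c; end=17; A:t0 B:t1
  2. max(8,2)=8c; end=25; A:t2 B:t1
  3. max(7,6)=7c; end=32; A:t2 B:t3
  4. max(8,9)=9c; end=41; A:t4 B:t3
  5. max(4,2)=4c; end=45; A:t4 B:t5
  6. max(2,5)=5c; end=50; A:t6 B:t5
  7. max(6,8)=8c; end=58; A:t6 B:t7
  8. 9=9c; end=67; A:t6 B:t7

end_cycle[1] = 17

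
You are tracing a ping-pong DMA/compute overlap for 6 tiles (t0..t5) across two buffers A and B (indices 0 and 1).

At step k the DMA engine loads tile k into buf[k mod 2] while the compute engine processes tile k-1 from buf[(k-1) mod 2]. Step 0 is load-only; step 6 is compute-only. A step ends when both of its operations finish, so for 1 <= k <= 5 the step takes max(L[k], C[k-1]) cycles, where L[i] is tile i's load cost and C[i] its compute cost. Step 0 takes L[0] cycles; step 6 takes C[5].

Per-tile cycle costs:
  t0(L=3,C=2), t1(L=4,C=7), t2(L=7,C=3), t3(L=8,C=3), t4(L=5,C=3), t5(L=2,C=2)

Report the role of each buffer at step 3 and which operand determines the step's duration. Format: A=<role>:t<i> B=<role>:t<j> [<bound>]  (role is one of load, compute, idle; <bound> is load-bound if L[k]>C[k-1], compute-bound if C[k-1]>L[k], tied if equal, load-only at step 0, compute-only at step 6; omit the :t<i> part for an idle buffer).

k=0 load=t0/3c comp=- wait=3 total=3
k=1 load=t1/4c comp=t0/2c wait=4 total=7
k=2 load=t2/7c comp=t1/7c wait=7 total=14
k=3 load=t3/8c comp=t2/3c wait=8 total=22
k=4 load=t4/5c comp=t3/3c wait=5 total=27
k=5 load=t5/2c comp=t4/3c wait=3 total=30
k=6 load=- comp=t5/2c wait=2 total=32

step 3: A=compute:t2 B=load:t3 [load-bound]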